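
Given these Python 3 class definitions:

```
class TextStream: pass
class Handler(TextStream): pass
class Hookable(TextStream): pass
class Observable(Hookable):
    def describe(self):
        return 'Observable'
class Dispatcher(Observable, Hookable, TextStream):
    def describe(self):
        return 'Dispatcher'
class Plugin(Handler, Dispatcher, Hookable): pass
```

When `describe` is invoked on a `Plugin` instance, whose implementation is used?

L[Plugin] = Plugin + merge(L[Handler], L[Dispatcher], L[Hookable], [Handler Dispatcher Hookable])
  take Handler:  [Handler TextStream object] + [Dispatcher Observable Hookable TextStream object] + [Hookable TextStream object] + [Handler Dispatcher Hookable]
  take Dispatcher:  [TextStream object] + [Dispatcher Observable Hookable TextStream object] + [Hookable TextStream object] + [Dispatcher Hookable]
  take Observable:  [TextStream object] + [Observable Hookable TextStream object] + [Hookable TextStream object] + [Hookable]
  take Hookable:  [TextStream object] + [Hookable TextStream object] + [Hookable TextStream object] + [Hookable]
  take TextStream:  [TextStream object] + [TextStream object] + [TextStream object]
  take object:  [object] + [object] + [object]
MRO: Plugin Handler Dispatcher Observable Hookable TextStream object
describe is defined in: Dispatcher, Observable. First along the MRO is Dispatcher.

Dispatcher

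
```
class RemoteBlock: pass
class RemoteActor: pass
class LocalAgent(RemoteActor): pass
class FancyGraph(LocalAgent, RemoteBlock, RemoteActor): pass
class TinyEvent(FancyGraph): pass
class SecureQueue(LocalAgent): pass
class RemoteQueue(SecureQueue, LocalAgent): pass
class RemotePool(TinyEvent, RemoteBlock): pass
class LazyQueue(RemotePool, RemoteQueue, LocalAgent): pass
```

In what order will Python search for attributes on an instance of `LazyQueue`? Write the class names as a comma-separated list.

L[LazyQueue] = LazyQueue + merge(L[RemotePool], L[RemoteQueue], L[LocalAgent], [RemotePool RemoteQueue LocalAgent])
  take RemotePool:  [RemotePool TinyEvent FancyGraph LocalAgent RemoteBlock RemoteActor object] + [RemoteQueue SecureQueue LocalAgent RemoteActor object] + [LocalAgent RemoteActor object] + [RemotePool RemoteQueue LocalAgent]
  take TinyEvent:  [TinyEvent FancyGraph LocalAgent RemoteBlock RemoteActor object] + [RemoteQueue SecureQueue LocalAgent RemoteActor object] + [LocalAgent RemoteActor object] + [RemoteQueue LocalAgent]
  take FancyGraph:  [FancyGraph LocalAgent RemoteBlock RemoteActor object] + [RemoteQueue SecureQueue LocalAgent RemoteActor object] + [LocalAgent RemoteActor object] + [RemoteQueue LocalAgent]
  take RemoteQueue:  [LocalAgent RemoteBlock RemoteActor object] + [RemoteQueue SecureQueue LocalAgent RemoteActor object] + [LocalAgent RemoteActor object] + [RemoteQueue LocalAgent]
  take SecureQueue:  [LocalAgent RemoteBlock RemoteActor object] + [SecureQueue LocalAgent RemoteActor object] + [LocalAgent RemoteActor object] + [LocalAgent]
  take LocalAgent:  [LocalAgent RemoteBlock RemoteActor object] + [LocalAgent RemoteActor object] + [LocalAgent RemoteActor object] + [LocalAgent]
  take RemoteBlock:  [RemoteBlock RemoteActor object] + [RemoteActor object] + [RemoteActor object]
  take RemoteActor:  [RemoteActor object] + [RemoteActor object] + [RemoteActor object]
  take object:  [object] + [object] + [object]

LazyQueue, RemotePool, TinyEvent, FancyGraph, RemoteQueue, SecureQueue, LocalAgent, RemoteBlock, RemoteActor, object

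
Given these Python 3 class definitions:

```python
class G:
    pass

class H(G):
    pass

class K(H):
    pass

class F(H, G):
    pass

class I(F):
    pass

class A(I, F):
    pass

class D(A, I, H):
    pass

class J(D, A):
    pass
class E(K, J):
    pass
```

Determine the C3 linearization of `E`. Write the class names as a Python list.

L[E] = E + merge(L[K], L[J], [K J])
  take K:  [K H G object] + [J D A I F H G object] + [K J]
  take J:  [H G object] + [J D A I F H G object] + [J]
  take D:  [H G object] + [D A I F H G object]
  take A:  [H G object] + [A I F H G object]
  take I:  [H G object] + [I F H G object]
  take F:  [H G object] + [F H G object]
  take H:  [H G object] + [H G object]
  take G:  [G object] + [G object]
  take object:  [object] + [object]

[E, K, J, D, A, I, F, H, G, object]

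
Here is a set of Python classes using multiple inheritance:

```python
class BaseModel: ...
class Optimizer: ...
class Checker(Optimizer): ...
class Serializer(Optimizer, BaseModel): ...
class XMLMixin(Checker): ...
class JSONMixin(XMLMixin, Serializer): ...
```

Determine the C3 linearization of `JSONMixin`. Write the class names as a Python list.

[JSONMixin, XMLMixin, Checker, Serializer, Optimizer, BaseModel, object]

L[JSONMixin] = JSONMixin + merge(L[XMLMixin], L[Serializer], [XMLMixin Serializer])
  take XMLMixin:  [XMLMixin Checker Optimizer object] + [Serializer Optimizer BaseModel object] + [XMLMixin Serializer]
  take Checker:  [Checker Optimizer object] + [Serializer Optimizer BaseModel object] + [Serializer]
  take Serializer:  [Optimizer object] + [Serializer Optimizer BaseModel object] + [Serializer]
  take Optimizer:  [Optimizer object] + [Optimizer BaseModel object]
  take BaseModel:  [object] + [BaseModel object]
  take object:  [object] + [object]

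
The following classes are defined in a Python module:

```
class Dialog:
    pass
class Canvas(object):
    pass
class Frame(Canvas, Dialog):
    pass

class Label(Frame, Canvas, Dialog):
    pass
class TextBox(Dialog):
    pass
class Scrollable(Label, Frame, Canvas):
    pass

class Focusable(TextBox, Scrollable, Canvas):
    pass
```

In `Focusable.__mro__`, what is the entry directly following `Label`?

L[Focusable] = Focusable + merge(L[TextBox], L[Scrollable], L[Canvas], [TextBox Scrollable Canvas])
  take TextBox:  [TextBox Dialog object] + [Scrollable Label Frame Canvas Dialog object] + [Canvas object] + [TextBox Scrollable Canvas]
  take Scrollable:  [Dialog object] + [Scrollable Label Frame Canvas Dialog object] + [Canvas object] + [Scrollable Canvas]
  take Label:  [Dialog object] + [Label Frame Canvas Dialog object] + [Canvas object] + [Canvas]
  take Frame:  [Dialog object] + [Frame Canvas Dialog object] + [Canvas object] + [Canvas]
  take Canvas:  [Dialog object] + [Canvas Dialog object] + [Canvas object] + [Canvas]
  take Dialog:  [Dialog object] + [Dialog object] + [object]
  take object:  [object] + [object] + [object]
MRO: Focusable TextBox Scrollable Label Frame Canvas Dialog object
Label is at position 3; next is Frame.

Frame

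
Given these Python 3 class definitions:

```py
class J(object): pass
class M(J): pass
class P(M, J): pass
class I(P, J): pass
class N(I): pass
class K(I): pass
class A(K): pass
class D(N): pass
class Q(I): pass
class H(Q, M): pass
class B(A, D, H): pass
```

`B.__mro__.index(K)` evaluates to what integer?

L[B] = B + merge(L[A], L[D], L[H], [A D H])
  take A:  [A K I P M J object] + [D N I P M J object] + [H Q I P M J object] + [A D H]
  take K:  [K I P M J object] + [D N I P M J object] + [H Q I P M J object] + [D H]
  take D:  [I P M J object] + [D N I P M J object] + [H Q I P M J object] + [D H]
  take N:  [I P M J object] + [N I P M J object] + [H Q I P M J object] + [H]
  take H:  [I P M J object] + [I P M J object] + [H Q I P M J object] + [H]
  take Q:  [I P M J object] + [I P M J object] + [Q I P M J object]
  take I:  [I P M J object] + [I P M J object] + [I P M J object]
  take P:  [P M J object] + [P M J object] + [P M J object]
  take M:  [M J object] + [M J object] + [M J object]
  take J:  [J object] + [J object] + [J object]
  take object:  [object] + [object] + [object]
MRO: B A K D N H Q I P M J object
K sits at index 2.

2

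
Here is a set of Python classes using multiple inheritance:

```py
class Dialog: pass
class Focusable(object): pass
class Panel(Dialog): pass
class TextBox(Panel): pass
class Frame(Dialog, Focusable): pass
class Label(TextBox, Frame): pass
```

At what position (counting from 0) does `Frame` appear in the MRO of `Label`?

3

L[Label] = Label + merge(L[TextBox], L[Frame], [TextBox Frame])
  take TextBox:  [TextBox Panel Dialog object] + [Frame Dialog Focusable object] + [TextBox Frame]
  take Panel:  [Panel Dialog object] + [Frame Dialog Focusable object] + [Frame]
  take Frame:  [Dialog object] + [Frame Dialog Focusable object] + [Frame]
  take Dialog:  [Dialog object] + [Dialog Focusable object]
  take Focusable:  [object] + [Focusable object]
  take object:  [object] + [object]
MRO: Label TextBox Panel Frame Dialog Focusable object
Frame sits at index 3.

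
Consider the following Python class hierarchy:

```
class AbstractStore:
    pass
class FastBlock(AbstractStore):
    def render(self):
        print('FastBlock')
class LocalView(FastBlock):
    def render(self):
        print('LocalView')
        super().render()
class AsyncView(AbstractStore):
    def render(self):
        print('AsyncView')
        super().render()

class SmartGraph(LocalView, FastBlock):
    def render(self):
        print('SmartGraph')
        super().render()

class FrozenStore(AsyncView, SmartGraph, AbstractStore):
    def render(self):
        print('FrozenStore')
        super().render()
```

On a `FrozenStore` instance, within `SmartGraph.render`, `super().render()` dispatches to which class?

L[FrozenStore] = FrozenStore + merge(L[AsyncView], L[SmartGraph], L[AbstractStore], [AsyncView SmartGraph AbstractStore])
  take AsyncView:  [AsyncView AbstractStore object] + [SmartGraph LocalView FastBlock AbstractStore object] + [AbstractStore object] + [AsyncView SmartGraph AbstractStore]
  take SmartGraph:  [AbstractStore object] + [SmartGraph LocalView FastBlock AbstractStore object] + [AbstractStore object] + [SmartGraph AbstractStore]
  take LocalView:  [AbstractStore object] + [LocalView FastBlock AbstractStore object] + [AbstractStore object] + [AbstractStore]
  take FastBlock:  [AbstractStore object] + [FastBlock AbstractStore object] + [AbstractStore object] + [AbstractStore]
  take AbstractStore:  [AbstractStore object] + [AbstractStore object] + [AbstractStore object] + [AbstractStore]
  take object:  [object] + [object] + [object]
MRO: FrozenStore AsyncView SmartGraph LocalView FastBlock AbstractStore object
super() in SmartGraph.render on a FrozenStore instance goes to the class after SmartGraph in FrozenStore's MRO: LocalView.

LocalView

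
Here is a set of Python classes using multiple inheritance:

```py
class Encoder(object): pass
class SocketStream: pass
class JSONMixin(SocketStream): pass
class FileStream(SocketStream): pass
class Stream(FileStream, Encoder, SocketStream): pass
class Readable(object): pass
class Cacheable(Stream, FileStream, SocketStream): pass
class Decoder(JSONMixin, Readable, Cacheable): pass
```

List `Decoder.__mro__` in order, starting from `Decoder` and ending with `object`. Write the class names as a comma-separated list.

L[Decoder] = Decoder + merge(L[JSONMixin], L[Readable], L[Cacheable], [JSONMixin Readable Cacheable])
  take JSONMixin:  [JSONMixin SocketStream object] + [Readable object] + [Cacheable Stream FileStream Encoder SocketStream object] + [JSONMixin Readable Cacheable]
  take Readable:  [SocketStream object] + [Readable object] + [Cacheable Stream FileStream Encoder SocketStream object] + [Readable Cacheable]
  take Cacheable:  [SocketStream object] + [object] + [Cacheable Stream FileStream Encoder SocketStream object] + [Cacheable]
  take Stream:  [SocketStream object] + [object] + [Stream FileStream Encoder SocketStream object]
  take FileStream:  [SocketStream object] + [object] + [FileStream Encoder SocketStream object]
  take Encoder:  [SocketStream object] + [object] + [Encoder SocketStream object]
  take SocketStream:  [SocketStream object] + [object] + [SocketStream object]
  take object:  [object] + [object] + [object]

Decoder, JSONMixin, Readable, Cacheable, Stream, FileStream, Encoder, SocketStream, object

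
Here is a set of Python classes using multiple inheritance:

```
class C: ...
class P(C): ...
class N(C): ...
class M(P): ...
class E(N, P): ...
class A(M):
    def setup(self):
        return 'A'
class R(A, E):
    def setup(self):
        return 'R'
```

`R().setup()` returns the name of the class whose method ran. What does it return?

R

L[R] = R + merge(L[A], L[E], [A E])
  take A:  [A M P C object] + [E N P C object] + [A E]
  take M:  [M P C object] + [E N P C object] + [E]
  take E:  [P C object] + [E N P C object] + [E]
  take N:  [P C object] + [N P C object]
  take P:  [P C object] + [P C object]
  take C:  [C object] + [C object]
  take object:  [object] + [object]
MRO: R A M E N P C object
setup is defined in: A, R. First along the MRO is R.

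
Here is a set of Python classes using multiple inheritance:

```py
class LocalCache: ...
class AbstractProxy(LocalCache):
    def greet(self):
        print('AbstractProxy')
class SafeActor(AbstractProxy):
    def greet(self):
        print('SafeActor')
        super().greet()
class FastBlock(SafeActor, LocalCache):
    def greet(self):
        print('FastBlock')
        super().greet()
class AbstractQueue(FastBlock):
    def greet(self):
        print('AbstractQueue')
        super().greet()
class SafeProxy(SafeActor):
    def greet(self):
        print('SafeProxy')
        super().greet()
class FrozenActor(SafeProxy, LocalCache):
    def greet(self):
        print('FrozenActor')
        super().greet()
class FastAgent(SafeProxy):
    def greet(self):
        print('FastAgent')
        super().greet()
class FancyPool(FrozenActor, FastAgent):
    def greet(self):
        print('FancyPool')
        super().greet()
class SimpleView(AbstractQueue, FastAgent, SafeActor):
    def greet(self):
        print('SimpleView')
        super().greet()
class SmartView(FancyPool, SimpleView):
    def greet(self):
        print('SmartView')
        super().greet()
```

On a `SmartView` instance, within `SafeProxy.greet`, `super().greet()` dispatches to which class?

SafeActor

L[SmartView] = SmartView + merge(L[FancyPool], L[SimpleView], [FancyPool SimpleView])
  take FancyPool:  [FancyPool FrozenActor FastAgent SafeProxy SafeActor AbstractProxy LocalCache object] + [SimpleView AbstractQueue FastBlock FastAgent SafeProxy SafeActor AbstractProxy LocalCache object] + [FancyPool SimpleView]
  take FrozenActor:  [FrozenActor FastAgent SafeProxy SafeActor AbstractProxy LocalCache object] + [SimpleView AbstractQueue FastBlock FastAgent SafeProxy SafeActor AbstractProxy LocalCache object] + [SimpleView]
  take SimpleView:  [FastAgent SafeProxy SafeActor AbstractProxy LocalCache object] + [SimpleView AbstractQueue FastBlock FastAgent SafeProxy SafeActor AbstractProxy LocalCache object] + [SimpleView]
  take AbstractQueue:  [FastAgent SafeProxy SafeActor AbstractProxy LocalCache object] + [AbstractQueue FastBlock FastAgent SafeProxy SafeActor AbstractProxy LocalCache object]
  take FastBlock:  [FastAgent SafeProxy SafeActor AbstractProxy LocalCache object] + [FastBlock FastAgent SafeProxy SafeActor AbstractProxy LocalCache object]
  take FastAgent:  [FastAgent SafeProxy SafeActor AbstractProxy LocalCache object] + [FastAgent SafeProxy SafeActor AbstractProxy LocalCache object]
  take SafeProxy:  [SafeProxy SafeActor AbstractProxy LocalCache object] + [SafeProxy SafeActor AbstractProxy LocalCache object]
  take SafeActor:  [SafeActor AbstractProxy LocalCache object] + [SafeActor AbstractProxy LocalCache object]
  take AbstractProxy:  [AbstractProxy LocalCache object] + [AbstractProxy LocalCache object]
  take LocalCache:  [LocalCache object] + [LocalCache object]
  take object:  [object] + [object]
MRO: SmartView FancyPool FrozenActor SimpleView AbstractQueue FastBlock FastAgent SafeProxy SafeActor AbstractProxy LocalCache object
super() in SafeProxy.greet on a SmartView instance goes to the class after SafeProxy in SmartView's MRO: SafeActor.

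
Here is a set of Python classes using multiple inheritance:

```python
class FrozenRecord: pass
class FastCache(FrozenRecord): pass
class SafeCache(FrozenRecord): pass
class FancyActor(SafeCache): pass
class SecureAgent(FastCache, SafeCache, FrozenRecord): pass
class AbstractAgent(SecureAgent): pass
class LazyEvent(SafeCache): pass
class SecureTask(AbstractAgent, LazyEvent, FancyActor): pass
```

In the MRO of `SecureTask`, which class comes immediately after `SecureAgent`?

FastCache

L[SecureTask] = SecureTask + merge(L[AbstractAgent], L[LazyEvent], L[FancyActor], [AbstractAgent LazyEvent FancyActor])
  take AbstractAgent:  [AbstractAgent SecureAgent FastCache SafeCache FrozenRecord object] + [LazyEvent SafeCache FrozenRecord object] + [FancyActor SafeCache FrozenRecord object] + [AbstractAgent LazyEvent FancyActor]
  take SecureAgent:  [SecureAgent FastCache SafeCache FrozenRecord object] + [LazyEvent SafeCache FrozenRecord object] + [FancyActor SafeCache FrozenRecord object] + [LazyEvent FancyActor]
  take FastCache:  [FastCache SafeCache FrozenRecord object] + [LazyEvent SafeCache FrozenRecord object] + [FancyActor SafeCache FrozenRecord object] + [LazyEvent FancyActor]
  take LazyEvent:  [SafeCache FrozenRecord object] + [LazyEvent SafeCache FrozenRecord object] + [FancyActor SafeCache FrozenRecord object] + [LazyEvent FancyActor]
  take FancyActor:  [SafeCache FrozenRecord object] + [SafeCache FrozenRecord object] + [FancyActor SafeCache FrozenRecord object] + [FancyActor]
  take SafeCache:  [SafeCache FrozenRecord object] + [SafeCache FrozenRecord object] + [SafeCache FrozenRecord object]
  take FrozenRecord:  [FrozenRecord object] + [FrozenRecord object] + [FrozenRecord object]
  take object:  [object] + [object] + [object]
MRO: SecureTask AbstractAgent SecureAgent FastCache LazyEvent FancyActor SafeCache FrozenRecord object
SecureAgent is at position 2; next is FastCache.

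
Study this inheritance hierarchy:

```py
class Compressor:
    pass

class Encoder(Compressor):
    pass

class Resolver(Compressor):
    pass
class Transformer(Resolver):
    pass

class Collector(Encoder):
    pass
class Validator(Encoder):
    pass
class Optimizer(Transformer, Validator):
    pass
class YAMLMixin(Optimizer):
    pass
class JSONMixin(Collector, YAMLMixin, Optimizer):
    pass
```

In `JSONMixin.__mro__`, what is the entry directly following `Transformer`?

L[JSONMixin] = JSONMixin + merge(L[Collector], L[YAMLMixin], L[Optimizer], [Collector YAMLMixin Optimizer])
  take Collector:  [Collector Encoder Compressor object] + [YAMLMixin Optimizer Transformer Resolver Validator Encoder Compressor object] + [Optimizer Transformer Resolver Validator Encoder Compressor object] + [Collector YAMLMixin Optimizer]
  take YAMLMixin:  [Encoder Compressor object] + [YAMLMixin Optimizer Transformer Resolver Validator Encoder Compressor object] + [Optimizer Transformer Resolver Validator Encoder Compressor object] + [YAMLMixin Optimizer]
  take Optimizer:  [Encoder Compressor object] + [Optimizer Transformer Resolver Validator Encoder Compressor object] + [Optimizer Transformer Resolver Validator Encoder Compressor object] + [Optimizer]
  take Transformer:  [Encoder Compressor object] + [Transformer Resolver Validator Encoder Compressor object] + [Transformer Resolver Validator Encoder Compressor object]
  take Resolver:  [Encoder Compressor object] + [Resolver Validator Encoder Compressor object] + [Resolver Validator Encoder Compressor object]
  take Validator:  [Encoder Compressor object] + [Validator Encoder Compressor object] + [Validator Encoder Compressor object]
  take Encoder:  [Encoder Compressor object] + [Encoder Compressor object] + [Encoder Compressor object]
  take Compressor:  [Compressor object] + [Compressor object] + [Compressor object]
  take object:  [object] + [object] + [object]
MRO: JSONMixin Collector YAMLMixin Optimizer Transformer Resolver Validator Encoder Compressor object
Transformer is at position 4; next is Resolver.

Resolver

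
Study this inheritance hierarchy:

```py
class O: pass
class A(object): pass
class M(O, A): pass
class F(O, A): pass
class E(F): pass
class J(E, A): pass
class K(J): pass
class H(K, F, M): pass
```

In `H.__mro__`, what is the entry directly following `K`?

J

L[H] = H + merge(L[K], L[F], L[M], [K F M])
  take K:  [K J E F O A object] + [F O A object] + [M O A object] + [K F M]
  take J:  [J E F O A object] + [F O A object] + [M O A object] + [F M]
  take E:  [E F O A object] + [F O A object] + [M O A object] + [F M]
  take F:  [F O A object] + [F O A object] + [M O A object] + [F M]
  take M:  [O A object] + [O A object] + [M O A object] + [M]
  take O:  [O A object] + [O A object] + [O A object]
  take A:  [A object] + [A object] + [A object]
  take object:  [object] + [object] + [object]
MRO: H K J E F M O A object
K is at position 1; next is J.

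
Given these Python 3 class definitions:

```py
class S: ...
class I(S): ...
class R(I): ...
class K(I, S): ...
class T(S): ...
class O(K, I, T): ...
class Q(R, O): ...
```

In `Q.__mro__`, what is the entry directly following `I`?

T

L[Q] = Q + merge(L[R], L[O], [R O])
  take R:  [R I S object] + [O K I T S object] + [R O]
  take O:  [I S object] + [O K I T S object] + [O]
  take K:  [I S object] + [K I T S object]
  take I:  [I S object] + [I T S object]
  take T:  [S object] + [T S object]
  take S:  [S object] + [S object]
  take object:  [object] + [object]
MRO: Q R O K I T S object
I is at position 4; next is T.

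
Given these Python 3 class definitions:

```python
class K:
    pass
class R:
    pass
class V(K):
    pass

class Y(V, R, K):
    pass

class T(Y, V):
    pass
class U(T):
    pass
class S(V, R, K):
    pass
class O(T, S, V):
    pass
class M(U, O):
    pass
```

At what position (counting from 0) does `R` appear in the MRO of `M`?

7

L[M] = M + merge(L[U], L[O], [U O])
  take U:  [U T Y V R K object] + [O T Y S V R K object] + [U O]
  take O:  [T Y V R K object] + [O T Y S V R K object] + [O]
  take T:  [T Y V R K object] + [T Y S V R K object]
  take Y:  [Y V R K object] + [Y S V R K object]
  take S:  [V R K object] + [S V R K object]
  take V:  [V R K object] + [V R K object]
  take R:  [R K object] + [R K object]
  take K:  [K object] + [K object]
  take object:  [object] + [object]
MRO: M U O T Y S V R K object
R sits at index 7.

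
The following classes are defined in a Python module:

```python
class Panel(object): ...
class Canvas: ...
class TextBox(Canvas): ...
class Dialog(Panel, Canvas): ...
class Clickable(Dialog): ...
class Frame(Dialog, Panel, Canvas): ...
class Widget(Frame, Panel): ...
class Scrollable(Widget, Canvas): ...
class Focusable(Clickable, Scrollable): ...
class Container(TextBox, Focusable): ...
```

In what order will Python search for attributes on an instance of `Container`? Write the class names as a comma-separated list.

L[Container] = Container + merge(L[TextBox], L[Focusable], [TextBox Focusable])
  take TextBox:  [TextBox Canvas object] + [Focusable Clickable Scrollable Widget Frame Dialog Panel Canvas object] + [TextBox Focusable]
  take Focusable:  [Canvas object] + [Focusable Clickable Scrollable Widget Frame Dialog Panel Canvas object] + [Focusable]
  take Clickable:  [Canvas object] + [Clickable Scrollable Widget Frame Dialog Panel Canvas object]
  take Scrollable:  [Canvas object] + [Scrollable Widget Frame Dialog Panel Canvas object]
  take Widget:  [Canvas object] + [Widget Frame Dialog Panel Canvas object]
  take Frame:  [Canvas object] + [Frame Dialog Panel Canvas object]
  take Dialog:  [Canvas object] + [Dialog Panel Canvas object]
  take Panel:  [Canvas object] + [Panel Canvas object]
  take Canvas:  [Canvas object] + [Canvas object]
  take object:  [object] + [object]

Container, TextBox, Focusable, Clickable, Scrollable, Widget, Frame, Dialog, Panel, Canvas, object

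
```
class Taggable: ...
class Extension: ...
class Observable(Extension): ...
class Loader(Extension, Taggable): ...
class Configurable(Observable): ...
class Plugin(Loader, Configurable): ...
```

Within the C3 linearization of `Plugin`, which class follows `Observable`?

Extension

L[Plugin] = Plugin + merge(L[Loader], L[Configurable], [Loader Configurable])
  take Loader:  [Loader Extension Taggable object] + [Configurable Observable Extension object] + [Loader Configurable]
  take Configurable:  [Extension Taggable object] + [Configurable Observable Extension object] + [Configurable]
  take Observable:  [Extension Taggable object] + [Observable Extension object]
  take Extension:  [Extension Taggable object] + [Extension object]
  take Taggable:  [Taggable object] + [object]
  take object:  [object] + [object]
MRO: Plugin Loader Configurable Observable Extension Taggable object
Observable is at position 3; next is Extension.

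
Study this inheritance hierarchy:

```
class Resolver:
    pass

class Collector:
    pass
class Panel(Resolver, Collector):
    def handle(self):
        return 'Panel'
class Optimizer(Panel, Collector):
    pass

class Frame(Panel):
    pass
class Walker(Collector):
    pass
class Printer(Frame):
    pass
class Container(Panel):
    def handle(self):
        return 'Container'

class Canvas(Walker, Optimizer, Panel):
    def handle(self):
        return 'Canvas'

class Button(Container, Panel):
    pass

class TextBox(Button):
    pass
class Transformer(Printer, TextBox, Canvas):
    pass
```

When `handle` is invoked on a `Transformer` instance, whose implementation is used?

L[Transformer] = Transformer + merge(L[Printer], L[TextBox], L[Canvas], [Printer TextBox Canvas])
  take Printer:  [Printer Frame Panel Resolver Collector object] + [TextBox Button Container Panel Resolver Collector object] + [Canvas Walker Optimizer Panel Resolver Collector object] + [Printer TextBox Canvas]
  take Frame:  [Frame Panel Resolver Collector object] + [TextBox Button Container Panel Resolver Collector object] + [Canvas Walker Optimizer Panel Resolver Collector object] + [TextBox Canvas]
  take TextBox:  [Panel Resolver Collector object] + [TextBox Button Container Panel Resolver Collector object] + [Canvas Walker Optimizer Panel Resolver Collector object] + [TextBox Canvas]
  take Button:  [Panel Resolver Collector object] + [Button Container Panel Resolver Collector object] + [Canvas Walker Optimizer Panel Resolver Collector object] + [Canvas]
  take Container:  [Panel Resolver Collector object] + [Container Panel Resolver Collector object] + [Canvas Walker Optimizer Panel Resolver Collector object] + [Canvas]
  take Canvas:  [Panel Resolver Collector object] + [Panel Resolver Collector object] + [Canvas Walker Optimizer Panel Resolver Collector object] + [Canvas]
  take Walker:  [Panel Resolver Collector object] + [Panel Resolver Collector object] + [Walker Optimizer Panel Resolver Collector object]
  take Optimizer:  [Panel Resolver Collector object] + [Panel Resolver Collector object] + [Optimizer Panel Resolver Collector object]
  take Panel:  [Panel Resolver Collector object] + [Panel Resolver Collector object] + [Panel Resolver Collector object]
  take Resolver:  [Resolver Collector object] + [Resolver Collector object] + [Resolver Collector object]
  take Collector:  [Collector object] + [Collector object] + [Collector object]
  take object:  [object] + [object] + [object]
MRO: Transformer Printer Frame TextBox Button Container Canvas Walker Optimizer Panel Resolver Collector object
handle is defined in: Canvas, Container, Panel. First along the MRO is Container.

Container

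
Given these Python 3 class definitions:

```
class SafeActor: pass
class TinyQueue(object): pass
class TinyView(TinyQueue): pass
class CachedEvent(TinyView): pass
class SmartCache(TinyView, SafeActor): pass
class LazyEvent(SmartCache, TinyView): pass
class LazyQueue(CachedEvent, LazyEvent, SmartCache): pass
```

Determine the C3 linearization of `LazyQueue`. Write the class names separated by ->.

L[LazyQueue] = LazyQueue + merge(L[CachedEvent], L[LazyEvent], L[SmartCache], [CachedEvent LazyEvent SmartCache])
  take CachedEvent:  [CachedEvent TinyView TinyQueue object] + [LazyEvent SmartCache TinyView TinyQueue SafeActor object] + [SmartCache TinyView TinyQueue SafeActor object] + [CachedEvent LazyEvent SmartCache]
  take LazyEvent:  [TinyView TinyQueue object] + [LazyEvent SmartCache TinyView TinyQueue SafeActor object] + [SmartCache TinyView TinyQueue SafeActor object] + [LazyEvent SmartCache]
  take SmartCache:  [TinyView TinyQueue object] + [SmartCache TinyView TinyQueue SafeActor object] + [SmartCache TinyView TinyQueue SafeActor object] + [SmartCache]
  take TinyView:  [TinyView TinyQueue object] + [TinyView TinyQueue SafeActor object] + [TinyView TinyQueue SafeActor object]
  take TinyQueue:  [TinyQueue object] + [TinyQueue SafeActor object] + [TinyQueue SafeActor object]
  take SafeActor:  [object] + [SafeActor object] + [SafeActor object]
  take object:  [object] + [object] + [object]

LazyQueue -> CachedEvent -> LazyEvent -> SmartCache -> TinyView -> TinyQueue -> SafeActor -> object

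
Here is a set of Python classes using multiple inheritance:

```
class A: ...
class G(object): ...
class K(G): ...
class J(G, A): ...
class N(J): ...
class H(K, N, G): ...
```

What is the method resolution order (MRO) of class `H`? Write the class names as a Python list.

[H, K, N, J, G, A, object]

L[H] = H + merge(L[K], L[N], L[G], [K N G])
  take K:  [K G object] + [N J G A object] + [G object] + [K N G]
  take N:  [G object] + [N J G A object] + [G object] + [N G]
  take J:  [G object] + [J G A object] + [G object] + [G]
  take G:  [G object] + [G A object] + [G object] + [G]
  take A:  [object] + [A object] + [object]
  take object:  [object] + [object] + [object]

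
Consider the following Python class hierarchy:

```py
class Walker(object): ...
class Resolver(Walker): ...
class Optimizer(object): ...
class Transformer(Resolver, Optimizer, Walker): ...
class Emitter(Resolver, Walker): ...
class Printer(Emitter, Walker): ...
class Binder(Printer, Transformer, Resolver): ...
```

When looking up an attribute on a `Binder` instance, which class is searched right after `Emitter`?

L[Binder] = Binder + merge(L[Printer], L[Transformer], L[Resolver], [Printer Transformer Resolver])
  take Printer:  [Printer Emitter Resolver Walker object] + [Transformer Resolver Optimizer Walker object] + [Resolver Walker object] + [Printer Transformer Resolver]
  take Emitter:  [Emitter Resolver Walker object] + [Transformer Resolver Optimizer Walker object] + [Resolver Walker object] + [Transformer Resolver]
  take Transformer:  [Resolver Walker object] + [Transformer Resolver Optimizer Walker object] + [Resolver Walker object] + [Transformer Resolver]
  take Resolver:  [Resolver Walker object] + [Resolver Optimizer Walker object] + [Resolver Walker object] + [Resolver]
  take Optimizer:  [Walker object] + [Optimizer Walker object] + [Walker object]
  take Walker:  [Walker object] + [Walker object] + [Walker object]
  take object:  [object] + [object] + [object]
MRO: Binder Printer Emitter Transformer Resolver Optimizer Walker object
Emitter is at position 2; next is Transformer.

Transformer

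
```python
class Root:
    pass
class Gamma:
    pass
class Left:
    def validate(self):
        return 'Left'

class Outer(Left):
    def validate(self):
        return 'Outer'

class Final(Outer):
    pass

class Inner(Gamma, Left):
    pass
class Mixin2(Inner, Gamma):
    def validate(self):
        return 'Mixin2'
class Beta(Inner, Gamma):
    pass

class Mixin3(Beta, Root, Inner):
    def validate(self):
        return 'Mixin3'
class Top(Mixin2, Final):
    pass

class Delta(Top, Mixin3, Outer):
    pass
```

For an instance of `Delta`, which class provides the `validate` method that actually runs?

L[Delta] = Delta + merge(L[Top], L[Mixin3], L[Outer], [Top Mixin3 Outer])
  take Top:  [Top Mixin2 Inner Gamma Final Outer Left object] + [Mixin3 Beta Root Inner Gamma Left object] + [Outer Left object] + [Top Mixin3 Outer]
  take Mixin2:  [Mixin2 Inner Gamma Final Outer Left object] + [Mixin3 Beta Root Inner Gamma Left object] + [Outer Left object] + [Mixin3 Outer]
  take Mixin3:  [Inner Gamma Final Outer Left object] + [Mixin3 Beta Root Inner Gamma Left object] + [Outer Left object] + [Mixin3 Outer]
  take Beta:  [Inner Gamma Final Outer Left object] + [Beta Root Inner Gamma Left object] + [Outer Left object] + [Outer]
  take Root:  [Inner Gamma Final Outer Left object] + [Root Inner Gamma Left object] + [Outer Left object] + [Outer]
  take Inner:  [Inner Gamma Final Outer Left object] + [Inner Gamma Left object] + [Outer Left object] + [Outer]
  take Gamma:  [Gamma Final Outer Left object] + [Gamma Left object] + [Outer Left object] + [Outer]
  take Final:  [Final Outer Left object] + [Left object] + [Outer Left object] + [Outer]
  take Outer:  [Outer Left object] + [Left object] + [Outer Left object] + [Outer]
  take Left:  [Left object] + [Left object] + [Left object]
  take object:  [object] + [object] + [object]
MRO: Delta Top Mixin2 Mixin3 Beta Root Inner Gamma Final Outer Left object
validate is defined in: Left, Mixin2, Mixin3, Outer. First along the MRO is Mixin2.

Mixin2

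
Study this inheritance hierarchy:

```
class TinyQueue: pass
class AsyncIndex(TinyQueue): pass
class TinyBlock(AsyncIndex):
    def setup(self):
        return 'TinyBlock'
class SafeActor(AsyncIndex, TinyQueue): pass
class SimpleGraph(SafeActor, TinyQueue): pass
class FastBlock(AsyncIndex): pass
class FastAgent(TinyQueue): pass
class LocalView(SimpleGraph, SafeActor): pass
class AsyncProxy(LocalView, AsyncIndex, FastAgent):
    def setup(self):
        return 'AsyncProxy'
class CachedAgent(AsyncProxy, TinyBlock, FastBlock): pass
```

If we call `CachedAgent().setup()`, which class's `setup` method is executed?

AsyncProxy

L[CachedAgent] = CachedAgent + merge(L[AsyncProxy], L[TinyBlock], L[FastBlock], [AsyncProxy TinyBlock FastBlock])
  take AsyncProxy:  [AsyncProxy LocalView SimpleGraph SafeActor AsyncIndex FastAgent TinyQueue object] + [TinyBlock AsyncIndex TinyQueue object] + [FastBlock AsyncIndex TinyQueue object] + [AsyncProxy TinyBlock FastBlock]
  take LocalView:  [LocalView SimpleGraph SafeActor AsyncIndex FastAgent TinyQueue object] + [TinyBlock AsyncIndex TinyQueue object] + [FastBlock AsyncIndex TinyQueue object] + [TinyBlock FastBlock]
  take SimpleGraph:  [SimpleGraph SafeActor AsyncIndex FastAgent TinyQueue object] + [TinyBlock AsyncIndex TinyQueue object] + [FastBlock AsyncIndex TinyQueue object] + [TinyBlock FastBlock]
  take SafeActor:  [SafeActor AsyncIndex FastAgent TinyQueue object] + [TinyBlock AsyncIndex TinyQueue object] + [FastBlock AsyncIndex TinyQueue object] + [TinyBlock FastBlock]
  take TinyBlock:  [AsyncIndex FastAgent TinyQueue object] + [TinyBlock AsyncIndex TinyQueue object] + [FastBlock AsyncIndex TinyQueue object] + [TinyBlock FastBlock]
  take FastBlock:  [AsyncIndex FastAgent TinyQueue object] + [AsyncIndex TinyQueue object] + [FastBlock AsyncIndex TinyQueue object] + [FastBlock]
  take AsyncIndex:  [AsyncIndex FastAgent TinyQueue object] + [AsyncIndex TinyQueue object] + [AsyncIndex TinyQueue object]
  take FastAgent:  [FastAgent TinyQueue object] + [TinyQueue object] + [TinyQueue object]
  take TinyQueue:  [TinyQueue object] + [TinyQueue object] + [TinyQueue object]
  take object:  [object] + [object] + [object]
MRO: CachedAgent AsyncProxy LocalView SimpleGraph SafeActor TinyBlock FastBlock AsyncIndex FastAgent TinyQueue object
setup is defined in: AsyncProxy, TinyBlock. First along the MRO is AsyncProxy.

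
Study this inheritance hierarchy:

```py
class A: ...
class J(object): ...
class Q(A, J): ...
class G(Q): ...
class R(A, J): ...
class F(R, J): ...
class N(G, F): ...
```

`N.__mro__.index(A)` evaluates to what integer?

L[N] = N + merge(L[G], L[F], [G F])
  take G:  [G Q A J object] + [F R A J object] + [G F]
  take Q:  [Q A J object] + [F R A J object] + [F]
  take F:  [A J object] + [F R A J object] + [F]
  take R:  [A J object] + [R A J object]
  take A:  [A J object] + [A J object]
  take J:  [J object] + [J object]
  take object:  [object] + [object]
MRO: N G Q F R A J object
A sits at index 5.

5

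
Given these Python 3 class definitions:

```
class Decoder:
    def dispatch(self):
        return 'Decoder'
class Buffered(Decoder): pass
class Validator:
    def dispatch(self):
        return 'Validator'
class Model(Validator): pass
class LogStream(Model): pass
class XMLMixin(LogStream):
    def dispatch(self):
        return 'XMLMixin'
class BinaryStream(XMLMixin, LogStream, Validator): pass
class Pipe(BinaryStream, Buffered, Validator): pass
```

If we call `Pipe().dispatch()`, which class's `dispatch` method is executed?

XMLMixin

L[Pipe] = Pipe + merge(L[BinaryStream], L[Buffered], L[Validator], [BinaryStream Buffered Validator])
  take BinaryStream:  [BinaryStream XMLMixin LogStream Model Validator object] + [Buffered Decoder object] + [Validator object] + [BinaryStream Buffered Validator]
  take XMLMixin:  [XMLMixin LogStream Model Validator object] + [Buffered Decoder object] + [Validator object] + [Buffered Validator]
  take LogStream:  [LogStream Model Validator object] + [Buffered Decoder object] + [Validator object] + [Buffered Validator]
  take Model:  [Model Validator object] + [Buffered Decoder object] + [Validator object] + [Buffered Validator]
  take Buffered:  [Validator object] + [Buffered Decoder object] + [Validator object] + [Buffered Validator]
  take Validator:  [Validator object] + [Decoder object] + [Validator object] + [Validator]
  take Decoder:  [object] + [Decoder object] + [object]
  take object:  [object] + [object] + [object]
MRO: Pipe BinaryStream XMLMixin LogStream Model Buffered Validator Decoder object
dispatch is defined in: Decoder, Validator, XMLMixin. First along the MRO is XMLMixin.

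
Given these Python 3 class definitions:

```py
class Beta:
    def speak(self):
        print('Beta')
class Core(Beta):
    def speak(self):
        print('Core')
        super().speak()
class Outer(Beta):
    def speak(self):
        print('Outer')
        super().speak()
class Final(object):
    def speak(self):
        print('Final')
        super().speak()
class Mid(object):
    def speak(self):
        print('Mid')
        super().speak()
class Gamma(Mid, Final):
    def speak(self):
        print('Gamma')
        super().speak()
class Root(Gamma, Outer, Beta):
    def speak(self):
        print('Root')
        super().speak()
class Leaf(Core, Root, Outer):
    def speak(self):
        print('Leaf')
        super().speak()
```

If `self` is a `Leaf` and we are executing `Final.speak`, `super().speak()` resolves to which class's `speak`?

L[Leaf] = Leaf + merge(L[Core], L[Root], L[Outer], [Core Root Outer])
  take Core:  [Core Beta object] + [Root Gamma Mid Final Outer Beta object] + [Outer Beta object] + [Core Root Outer]
  take Root:  [Beta object] + [Root Gamma Mid Final Outer Beta object] + [Outer Beta object] + [Root Outer]
  take Gamma:  [Beta object] + [Gamma Mid Final Outer Beta object] + [Outer Beta object] + [Outer]
  take Mid:  [Beta object] + [Mid Final Outer Beta object] + [Outer Beta object] + [Outer]
  take Final:  [Beta object] + [Final Outer Beta object] + [Outer Beta object] + [Outer]
  take Outer:  [Beta object] + [Outer Beta object] + [Outer Beta object] + [Outer]
  take Beta:  [Beta object] + [Beta object] + [Beta object]
  take object:  [object] + [object] + [object]
MRO: Leaf Core Root Gamma Mid Final Outer Beta object
super() in Final.speak on a Leaf instance goes to the class after Final in Leaf's MRO: Outer.

Outer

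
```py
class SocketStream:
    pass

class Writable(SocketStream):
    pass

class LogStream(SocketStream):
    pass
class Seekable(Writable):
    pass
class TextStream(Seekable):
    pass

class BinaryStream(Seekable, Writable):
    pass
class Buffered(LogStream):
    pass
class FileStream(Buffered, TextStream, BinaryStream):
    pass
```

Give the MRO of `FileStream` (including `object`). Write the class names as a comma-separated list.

L[FileStream] = FileStream + merge(L[Buffered], L[TextStream], L[BinaryStream], [Buffered TextStream BinaryStream])
  take Buffered:  [Buffered LogStream SocketStream object] + [TextStream Seekable Writable SocketStream object] + [BinaryStream Seekable Writable SocketStream object] + [Buffered TextStream BinaryStream]
  take LogStream:  [LogStream SocketStream object] + [TextStream Seekable Writable SocketStream object] + [BinaryStream Seekable Writable SocketStream object] + [TextStream BinaryStream]
  take TextStream:  [SocketStream object] + [TextStream Seekable Writable SocketStream object] + [BinaryStream Seekable Writable SocketStream object] + [TextStream BinaryStream]
  take BinaryStream:  [SocketStream object] + [Seekable Writable SocketStream object] + [BinaryStream Seekable Writable SocketStream object] + [BinaryStream]
  take Seekable:  [SocketStream object] + [Seekable Writable SocketStream object] + [Seekable Writable SocketStream object]
  take Writable:  [SocketStream object] + [Writable SocketStream object] + [Writable SocketStream object]
  take SocketStream:  [SocketStream object] + [SocketStream object] + [SocketStream object]
  take object:  [object] + [object] + [object]

FileStream, Buffered, LogStream, TextStream, BinaryStream, Seekable, Writable, SocketStream, object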